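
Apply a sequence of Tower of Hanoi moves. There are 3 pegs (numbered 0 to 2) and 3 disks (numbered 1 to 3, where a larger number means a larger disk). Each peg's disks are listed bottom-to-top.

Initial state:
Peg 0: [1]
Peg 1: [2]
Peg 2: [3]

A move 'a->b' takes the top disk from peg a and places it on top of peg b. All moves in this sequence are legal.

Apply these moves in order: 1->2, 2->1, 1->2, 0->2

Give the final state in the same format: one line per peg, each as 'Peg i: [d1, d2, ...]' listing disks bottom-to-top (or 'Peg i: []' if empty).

Answer: Peg 0: []
Peg 1: []
Peg 2: [3, 2, 1]

Derivation:
After move 1 (1->2):
Peg 0: [1]
Peg 1: []
Peg 2: [3, 2]

After move 2 (2->1):
Peg 0: [1]
Peg 1: [2]
Peg 2: [3]

After move 3 (1->2):
Peg 0: [1]
Peg 1: []
Peg 2: [3, 2]

After move 4 (0->2):
Peg 0: []
Peg 1: []
Peg 2: [3, 2, 1]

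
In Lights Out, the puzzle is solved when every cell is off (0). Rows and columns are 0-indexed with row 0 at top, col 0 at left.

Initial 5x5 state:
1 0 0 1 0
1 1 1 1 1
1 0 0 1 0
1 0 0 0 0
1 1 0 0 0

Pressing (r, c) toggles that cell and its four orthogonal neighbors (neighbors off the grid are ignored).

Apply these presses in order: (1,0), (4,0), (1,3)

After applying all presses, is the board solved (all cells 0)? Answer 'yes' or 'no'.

After press 1 at (1,0):
0 0 0 1 0
0 0 1 1 1
0 0 0 1 0
1 0 0 0 0
1 1 0 0 0

After press 2 at (4,0):
0 0 0 1 0
0 0 1 1 1
0 0 0 1 0
0 0 0 0 0
0 0 0 0 0

After press 3 at (1,3):
0 0 0 0 0
0 0 0 0 0
0 0 0 0 0
0 0 0 0 0
0 0 0 0 0

Lights still on: 0

Answer: yes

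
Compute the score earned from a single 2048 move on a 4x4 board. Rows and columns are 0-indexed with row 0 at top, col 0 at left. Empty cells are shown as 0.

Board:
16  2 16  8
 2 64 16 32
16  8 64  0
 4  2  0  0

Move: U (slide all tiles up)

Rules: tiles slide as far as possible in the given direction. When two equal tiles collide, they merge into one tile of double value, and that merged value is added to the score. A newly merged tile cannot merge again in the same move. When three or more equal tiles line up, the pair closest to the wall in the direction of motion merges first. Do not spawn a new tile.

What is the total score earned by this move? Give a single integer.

Slide up:
col 0: [16, 2, 16, 4] -> [16, 2, 16, 4]  score +0 (running 0)
col 1: [2, 64, 8, 2] -> [2, 64, 8, 2]  score +0 (running 0)
col 2: [16, 16, 64, 0] -> [32, 64, 0, 0]  score +32 (running 32)
col 3: [8, 32, 0, 0] -> [8, 32, 0, 0]  score +0 (running 32)
Board after move:
16  2 32  8
 2 64 64 32
16  8  0  0
 4  2  0  0

Answer: 32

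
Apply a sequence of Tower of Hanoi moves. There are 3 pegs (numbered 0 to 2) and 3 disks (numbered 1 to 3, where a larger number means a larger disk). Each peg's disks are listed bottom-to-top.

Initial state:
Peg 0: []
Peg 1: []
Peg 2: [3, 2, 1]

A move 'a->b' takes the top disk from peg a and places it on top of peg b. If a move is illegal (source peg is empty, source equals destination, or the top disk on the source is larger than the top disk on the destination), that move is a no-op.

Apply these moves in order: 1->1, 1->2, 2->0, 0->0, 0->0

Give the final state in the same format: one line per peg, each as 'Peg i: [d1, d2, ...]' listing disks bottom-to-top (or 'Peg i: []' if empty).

After move 1 (1->1):
Peg 0: []
Peg 1: []
Peg 2: [3, 2, 1]

After move 2 (1->2):
Peg 0: []
Peg 1: []
Peg 2: [3, 2, 1]

After move 3 (2->0):
Peg 0: [1]
Peg 1: []
Peg 2: [3, 2]

After move 4 (0->0):
Peg 0: [1]
Peg 1: []
Peg 2: [3, 2]

After move 5 (0->0):
Peg 0: [1]
Peg 1: []
Peg 2: [3, 2]

Answer: Peg 0: [1]
Peg 1: []
Peg 2: [3, 2]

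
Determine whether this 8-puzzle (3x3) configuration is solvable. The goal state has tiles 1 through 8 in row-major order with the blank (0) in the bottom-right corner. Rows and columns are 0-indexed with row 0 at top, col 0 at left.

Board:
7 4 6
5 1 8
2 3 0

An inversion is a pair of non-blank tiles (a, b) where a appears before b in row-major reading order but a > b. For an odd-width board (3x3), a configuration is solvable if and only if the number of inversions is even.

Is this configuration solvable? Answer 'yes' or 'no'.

Answer: yes

Derivation:
Inversions (pairs i<j in row-major order where tile[i] > tile[j] > 0): 18
18 is even, so the puzzle is solvable.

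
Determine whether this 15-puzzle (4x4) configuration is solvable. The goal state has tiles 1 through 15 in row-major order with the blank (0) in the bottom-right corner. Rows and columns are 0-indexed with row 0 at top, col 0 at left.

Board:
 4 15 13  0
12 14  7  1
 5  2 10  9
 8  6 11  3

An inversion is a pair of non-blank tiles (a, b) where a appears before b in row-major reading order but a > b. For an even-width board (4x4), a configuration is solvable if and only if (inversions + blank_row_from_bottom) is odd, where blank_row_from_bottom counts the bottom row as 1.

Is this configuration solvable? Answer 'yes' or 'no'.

Inversions: 65
Blank is in row 0 (0-indexed from top), which is row 4 counting from the bottom (bottom = 1).
65 + 4 = 69, which is odd, so the puzzle is solvable.

Answer: yes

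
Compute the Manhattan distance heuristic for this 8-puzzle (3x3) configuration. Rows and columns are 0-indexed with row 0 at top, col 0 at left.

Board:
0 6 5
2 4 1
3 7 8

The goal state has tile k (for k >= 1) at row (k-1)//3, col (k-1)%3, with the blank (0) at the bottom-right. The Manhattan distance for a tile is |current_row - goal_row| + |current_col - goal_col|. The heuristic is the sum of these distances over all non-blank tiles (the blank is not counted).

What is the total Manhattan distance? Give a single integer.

Answer: 16

Derivation:
Tile 6: at (0,1), goal (1,2), distance |0-1|+|1-2| = 2
Tile 5: at (0,2), goal (1,1), distance |0-1|+|2-1| = 2
Tile 2: at (1,0), goal (0,1), distance |1-0|+|0-1| = 2
Tile 4: at (1,1), goal (1,0), distance |1-1|+|1-0| = 1
Tile 1: at (1,2), goal (0,0), distance |1-0|+|2-0| = 3
Tile 3: at (2,0), goal (0,2), distance |2-0|+|0-2| = 4
Tile 7: at (2,1), goal (2,0), distance |2-2|+|1-0| = 1
Tile 8: at (2,2), goal (2,1), distance |2-2|+|2-1| = 1
Sum: 2 + 2 + 2 + 1 + 3 + 4 + 1 + 1 = 16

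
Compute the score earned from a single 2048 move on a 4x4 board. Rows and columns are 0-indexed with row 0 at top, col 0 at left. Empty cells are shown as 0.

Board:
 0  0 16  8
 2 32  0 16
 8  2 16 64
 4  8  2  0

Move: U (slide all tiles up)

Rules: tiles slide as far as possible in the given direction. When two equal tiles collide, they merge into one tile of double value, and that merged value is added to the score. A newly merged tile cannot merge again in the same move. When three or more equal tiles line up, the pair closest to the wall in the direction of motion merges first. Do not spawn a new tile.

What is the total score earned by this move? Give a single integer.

Slide up:
col 0: [0, 2, 8, 4] -> [2, 8, 4, 0]  score +0 (running 0)
col 1: [0, 32, 2, 8] -> [32, 2, 8, 0]  score +0 (running 0)
col 2: [16, 0, 16, 2] -> [32, 2, 0, 0]  score +32 (running 32)
col 3: [8, 16, 64, 0] -> [8, 16, 64, 0]  score +0 (running 32)
Board after move:
 2 32 32  8
 8  2  2 16
 4  8  0 64
 0  0  0  0

Answer: 32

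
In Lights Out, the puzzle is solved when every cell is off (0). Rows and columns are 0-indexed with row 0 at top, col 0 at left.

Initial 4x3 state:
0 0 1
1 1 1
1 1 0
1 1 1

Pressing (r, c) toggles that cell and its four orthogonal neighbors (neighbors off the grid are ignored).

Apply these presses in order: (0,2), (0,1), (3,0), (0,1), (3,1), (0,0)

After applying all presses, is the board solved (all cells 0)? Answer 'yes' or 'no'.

After press 1 at (0,2):
0 1 0
1 1 0
1 1 0
1 1 1

After press 2 at (0,1):
1 0 1
1 0 0
1 1 0
1 1 1

After press 3 at (3,0):
1 0 1
1 0 0
0 1 0
0 0 1

After press 4 at (0,1):
0 1 0
1 1 0
0 1 0
0 0 1

After press 5 at (3,1):
0 1 0
1 1 0
0 0 0
1 1 0

After press 6 at (0,0):
1 0 0
0 1 0
0 0 0
1 1 0

Lights still on: 4

Answer: no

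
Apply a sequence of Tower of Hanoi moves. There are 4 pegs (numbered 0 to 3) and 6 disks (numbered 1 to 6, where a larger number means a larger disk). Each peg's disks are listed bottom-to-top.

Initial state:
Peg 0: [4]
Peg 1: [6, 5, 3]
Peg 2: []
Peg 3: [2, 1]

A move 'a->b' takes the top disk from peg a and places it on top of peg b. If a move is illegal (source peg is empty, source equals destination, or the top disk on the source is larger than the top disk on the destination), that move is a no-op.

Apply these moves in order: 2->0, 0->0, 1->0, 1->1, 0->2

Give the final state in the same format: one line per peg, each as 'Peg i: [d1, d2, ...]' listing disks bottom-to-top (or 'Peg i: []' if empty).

After move 1 (2->0):
Peg 0: [4]
Peg 1: [6, 5, 3]
Peg 2: []
Peg 3: [2, 1]

After move 2 (0->0):
Peg 0: [4]
Peg 1: [6, 5, 3]
Peg 2: []
Peg 3: [2, 1]

After move 3 (1->0):
Peg 0: [4, 3]
Peg 1: [6, 5]
Peg 2: []
Peg 3: [2, 1]

After move 4 (1->1):
Peg 0: [4, 3]
Peg 1: [6, 5]
Peg 2: []
Peg 3: [2, 1]

After move 5 (0->2):
Peg 0: [4]
Peg 1: [6, 5]
Peg 2: [3]
Peg 3: [2, 1]

Answer: Peg 0: [4]
Peg 1: [6, 5]
Peg 2: [3]
Peg 3: [2, 1]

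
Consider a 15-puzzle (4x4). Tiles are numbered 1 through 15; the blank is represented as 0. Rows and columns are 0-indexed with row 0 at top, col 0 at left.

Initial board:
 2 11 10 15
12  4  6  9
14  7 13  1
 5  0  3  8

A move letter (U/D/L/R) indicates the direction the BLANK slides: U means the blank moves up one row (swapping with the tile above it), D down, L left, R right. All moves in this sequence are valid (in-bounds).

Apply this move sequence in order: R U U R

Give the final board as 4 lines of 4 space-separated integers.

After move 1 (R):
 2 11 10 15
12  4  6  9
14  7 13  1
 5  3  0  8

After move 2 (U):
 2 11 10 15
12  4  6  9
14  7  0  1
 5  3 13  8

After move 3 (U):
 2 11 10 15
12  4  0  9
14  7  6  1
 5  3 13  8

After move 4 (R):
 2 11 10 15
12  4  9  0
14  7  6  1
 5  3 13  8

Answer:  2 11 10 15
12  4  9  0
14  7  6  1
 5  3 13  8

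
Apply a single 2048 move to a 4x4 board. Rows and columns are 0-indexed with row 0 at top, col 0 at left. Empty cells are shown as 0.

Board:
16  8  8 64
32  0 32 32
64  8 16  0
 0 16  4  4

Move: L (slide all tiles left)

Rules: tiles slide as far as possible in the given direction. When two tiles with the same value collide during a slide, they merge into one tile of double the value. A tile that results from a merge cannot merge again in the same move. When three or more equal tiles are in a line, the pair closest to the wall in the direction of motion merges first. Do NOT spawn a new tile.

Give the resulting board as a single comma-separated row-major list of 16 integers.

Answer: 16, 16, 64, 0, 64, 32, 0, 0, 64, 8, 16, 0, 16, 8, 0, 0

Derivation:
Slide left:
row 0: [16, 8, 8, 64] -> [16, 16, 64, 0]
row 1: [32, 0, 32, 32] -> [64, 32, 0, 0]
row 2: [64, 8, 16, 0] -> [64, 8, 16, 0]
row 3: [0, 16, 4, 4] -> [16, 8, 0, 0]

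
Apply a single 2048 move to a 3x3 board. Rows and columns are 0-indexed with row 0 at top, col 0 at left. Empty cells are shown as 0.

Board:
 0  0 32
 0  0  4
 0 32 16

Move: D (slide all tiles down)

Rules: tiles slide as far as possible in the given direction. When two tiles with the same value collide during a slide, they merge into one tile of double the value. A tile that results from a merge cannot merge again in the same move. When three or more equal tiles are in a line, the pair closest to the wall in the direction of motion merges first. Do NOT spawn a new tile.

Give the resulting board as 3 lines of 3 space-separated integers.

Slide down:
col 0: [0, 0, 0] -> [0, 0, 0]
col 1: [0, 0, 32] -> [0, 0, 32]
col 2: [32, 4, 16] -> [32, 4, 16]

Answer:  0  0 32
 0  0  4
 0 32 16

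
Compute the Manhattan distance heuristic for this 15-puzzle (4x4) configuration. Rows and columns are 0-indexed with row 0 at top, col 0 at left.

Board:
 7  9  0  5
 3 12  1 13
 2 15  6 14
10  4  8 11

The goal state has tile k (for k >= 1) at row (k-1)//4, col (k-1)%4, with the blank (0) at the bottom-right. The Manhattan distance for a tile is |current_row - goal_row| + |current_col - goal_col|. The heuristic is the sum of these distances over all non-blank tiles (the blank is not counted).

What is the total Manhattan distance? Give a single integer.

Answer: 46

Derivation:
Tile 7: at (0,0), goal (1,2), distance |0-1|+|0-2| = 3
Tile 9: at (0,1), goal (2,0), distance |0-2|+|1-0| = 3
Tile 5: at (0,3), goal (1,0), distance |0-1|+|3-0| = 4
Tile 3: at (1,0), goal (0,2), distance |1-0|+|0-2| = 3
Tile 12: at (1,1), goal (2,3), distance |1-2|+|1-3| = 3
Tile 1: at (1,2), goal (0,0), distance |1-0|+|2-0| = 3
Tile 13: at (1,3), goal (3,0), distance |1-3|+|3-0| = 5
Tile 2: at (2,0), goal (0,1), distance |2-0|+|0-1| = 3
Tile 15: at (2,1), goal (3,2), distance |2-3|+|1-2| = 2
Tile 6: at (2,2), goal (1,1), distance |2-1|+|2-1| = 2
Tile 14: at (2,3), goal (3,1), distance |2-3|+|3-1| = 3
Tile 10: at (3,0), goal (2,1), distance |3-2|+|0-1| = 2
Tile 4: at (3,1), goal (0,3), distance |3-0|+|1-3| = 5
Tile 8: at (3,2), goal (1,3), distance |3-1|+|2-3| = 3
Tile 11: at (3,3), goal (2,2), distance |3-2|+|3-2| = 2
Sum: 3 + 3 + 4 + 3 + 3 + 3 + 5 + 3 + 2 + 2 + 3 + 2 + 5 + 3 + 2 = 46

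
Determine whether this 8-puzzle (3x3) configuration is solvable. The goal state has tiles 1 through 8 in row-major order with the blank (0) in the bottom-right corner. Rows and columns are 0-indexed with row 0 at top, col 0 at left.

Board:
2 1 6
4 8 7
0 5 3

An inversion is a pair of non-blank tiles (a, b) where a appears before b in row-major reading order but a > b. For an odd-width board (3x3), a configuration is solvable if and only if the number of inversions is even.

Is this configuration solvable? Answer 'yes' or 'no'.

Inversions (pairs i<j in row-major order where tile[i] > tile[j] > 0): 11
11 is odd, so the puzzle is not solvable.

Answer: no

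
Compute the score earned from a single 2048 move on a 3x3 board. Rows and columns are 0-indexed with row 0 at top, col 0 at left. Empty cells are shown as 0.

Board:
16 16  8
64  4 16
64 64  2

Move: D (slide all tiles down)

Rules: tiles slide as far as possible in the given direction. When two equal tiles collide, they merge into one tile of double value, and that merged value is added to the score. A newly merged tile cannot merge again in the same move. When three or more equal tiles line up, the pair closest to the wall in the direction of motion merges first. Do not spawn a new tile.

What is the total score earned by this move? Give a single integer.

Slide down:
col 0: [16, 64, 64] -> [0, 16, 128]  score +128 (running 128)
col 1: [16, 4, 64] -> [16, 4, 64]  score +0 (running 128)
col 2: [8, 16, 2] -> [8, 16, 2]  score +0 (running 128)
Board after move:
  0  16   8
 16   4  16
128  64   2

Answer: 128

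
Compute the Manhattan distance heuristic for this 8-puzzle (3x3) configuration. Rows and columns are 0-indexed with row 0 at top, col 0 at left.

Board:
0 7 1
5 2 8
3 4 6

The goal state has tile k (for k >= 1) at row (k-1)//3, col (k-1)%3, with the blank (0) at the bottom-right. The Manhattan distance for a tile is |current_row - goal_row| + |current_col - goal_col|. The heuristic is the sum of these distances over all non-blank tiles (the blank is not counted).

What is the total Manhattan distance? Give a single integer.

Answer: 16

Derivation:
Tile 7: at (0,1), goal (2,0), distance |0-2|+|1-0| = 3
Tile 1: at (0,2), goal (0,0), distance |0-0|+|2-0| = 2
Tile 5: at (1,0), goal (1,1), distance |1-1|+|0-1| = 1
Tile 2: at (1,1), goal (0,1), distance |1-0|+|1-1| = 1
Tile 8: at (1,2), goal (2,1), distance |1-2|+|2-1| = 2
Tile 3: at (2,0), goal (0,2), distance |2-0|+|0-2| = 4
Tile 4: at (2,1), goal (1,0), distance |2-1|+|1-0| = 2
Tile 6: at (2,2), goal (1,2), distance |2-1|+|2-2| = 1
Sum: 3 + 2 + 1 + 1 + 2 + 4 + 2 + 1 = 16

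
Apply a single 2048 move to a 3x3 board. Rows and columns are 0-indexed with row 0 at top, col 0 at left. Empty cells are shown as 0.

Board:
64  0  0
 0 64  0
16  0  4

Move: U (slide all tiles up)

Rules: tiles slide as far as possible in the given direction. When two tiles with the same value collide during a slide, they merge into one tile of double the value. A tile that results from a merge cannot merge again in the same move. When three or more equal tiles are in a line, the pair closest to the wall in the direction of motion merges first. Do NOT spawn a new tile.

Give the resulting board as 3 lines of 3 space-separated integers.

Slide up:
col 0: [64, 0, 16] -> [64, 16, 0]
col 1: [0, 64, 0] -> [64, 0, 0]
col 2: [0, 0, 4] -> [4, 0, 0]

Answer: 64 64  4
16  0  0
 0  0  0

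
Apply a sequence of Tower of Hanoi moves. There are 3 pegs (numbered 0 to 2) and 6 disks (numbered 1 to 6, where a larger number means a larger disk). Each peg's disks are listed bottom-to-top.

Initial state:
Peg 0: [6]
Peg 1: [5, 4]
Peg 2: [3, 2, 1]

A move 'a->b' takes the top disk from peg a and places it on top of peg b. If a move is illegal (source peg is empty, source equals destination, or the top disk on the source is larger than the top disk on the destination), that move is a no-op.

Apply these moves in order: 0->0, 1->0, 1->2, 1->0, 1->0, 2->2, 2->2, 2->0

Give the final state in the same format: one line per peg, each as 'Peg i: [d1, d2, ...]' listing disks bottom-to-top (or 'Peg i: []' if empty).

Answer: Peg 0: [6, 4, 1]
Peg 1: [5]
Peg 2: [3, 2]

Derivation:
After move 1 (0->0):
Peg 0: [6]
Peg 1: [5, 4]
Peg 2: [3, 2, 1]

After move 2 (1->0):
Peg 0: [6, 4]
Peg 1: [5]
Peg 2: [3, 2, 1]

After move 3 (1->2):
Peg 0: [6, 4]
Peg 1: [5]
Peg 2: [3, 2, 1]

After move 4 (1->0):
Peg 0: [6, 4]
Peg 1: [5]
Peg 2: [3, 2, 1]

After move 5 (1->0):
Peg 0: [6, 4]
Peg 1: [5]
Peg 2: [3, 2, 1]

After move 6 (2->2):
Peg 0: [6, 4]
Peg 1: [5]
Peg 2: [3, 2, 1]

After move 7 (2->2):
Peg 0: [6, 4]
Peg 1: [5]
Peg 2: [3, 2, 1]

After move 8 (2->0):
Peg 0: [6, 4, 1]
Peg 1: [5]
Peg 2: [3, 2]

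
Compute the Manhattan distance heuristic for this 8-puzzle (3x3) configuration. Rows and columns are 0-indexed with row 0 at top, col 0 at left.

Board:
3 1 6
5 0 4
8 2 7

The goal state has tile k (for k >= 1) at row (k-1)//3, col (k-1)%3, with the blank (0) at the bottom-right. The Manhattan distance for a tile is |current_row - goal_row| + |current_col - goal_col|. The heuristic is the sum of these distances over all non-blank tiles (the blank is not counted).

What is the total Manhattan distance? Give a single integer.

Tile 3: (0,0)->(0,2) = 2
Tile 1: (0,1)->(0,0) = 1
Tile 6: (0,2)->(1,2) = 1
Tile 5: (1,0)->(1,1) = 1
Tile 4: (1,2)->(1,0) = 2
Tile 8: (2,0)->(2,1) = 1
Tile 2: (2,1)->(0,1) = 2
Tile 7: (2,2)->(2,0) = 2
Sum: 2 + 1 + 1 + 1 + 2 + 1 + 2 + 2 = 12

Answer: 12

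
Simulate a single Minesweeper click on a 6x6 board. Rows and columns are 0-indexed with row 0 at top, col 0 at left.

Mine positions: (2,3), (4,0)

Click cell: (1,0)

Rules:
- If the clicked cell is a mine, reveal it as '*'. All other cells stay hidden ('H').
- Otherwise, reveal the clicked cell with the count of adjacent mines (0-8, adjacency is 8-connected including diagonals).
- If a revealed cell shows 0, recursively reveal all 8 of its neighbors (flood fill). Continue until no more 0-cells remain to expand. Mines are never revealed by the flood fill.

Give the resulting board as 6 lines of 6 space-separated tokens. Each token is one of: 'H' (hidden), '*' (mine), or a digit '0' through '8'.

0 0 0 0 0 0
0 0 1 1 1 0
0 0 1 H 1 0
1 1 1 1 1 0
H 1 0 0 0 0
H 1 0 0 0 0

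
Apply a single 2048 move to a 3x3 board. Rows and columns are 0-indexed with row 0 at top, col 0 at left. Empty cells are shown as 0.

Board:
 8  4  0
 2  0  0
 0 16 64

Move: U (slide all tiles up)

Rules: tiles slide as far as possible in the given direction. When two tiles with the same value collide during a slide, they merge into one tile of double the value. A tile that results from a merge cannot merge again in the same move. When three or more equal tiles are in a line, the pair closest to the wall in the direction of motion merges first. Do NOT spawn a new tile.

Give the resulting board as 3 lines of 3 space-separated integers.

Slide up:
col 0: [8, 2, 0] -> [8, 2, 0]
col 1: [4, 0, 16] -> [4, 16, 0]
col 2: [0, 0, 64] -> [64, 0, 0]

Answer:  8  4 64
 2 16  0
 0  0  0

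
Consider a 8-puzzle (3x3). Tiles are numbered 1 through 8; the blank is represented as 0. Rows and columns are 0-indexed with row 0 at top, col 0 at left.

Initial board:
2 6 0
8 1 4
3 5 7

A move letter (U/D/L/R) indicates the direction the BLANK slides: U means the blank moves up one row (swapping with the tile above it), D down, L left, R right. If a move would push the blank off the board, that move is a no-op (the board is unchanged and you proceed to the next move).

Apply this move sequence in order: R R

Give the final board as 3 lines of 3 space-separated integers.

After move 1 (R):
2 6 0
8 1 4
3 5 7

After move 2 (R):
2 6 0
8 1 4
3 5 7

Answer: 2 6 0
8 1 4
3 5 7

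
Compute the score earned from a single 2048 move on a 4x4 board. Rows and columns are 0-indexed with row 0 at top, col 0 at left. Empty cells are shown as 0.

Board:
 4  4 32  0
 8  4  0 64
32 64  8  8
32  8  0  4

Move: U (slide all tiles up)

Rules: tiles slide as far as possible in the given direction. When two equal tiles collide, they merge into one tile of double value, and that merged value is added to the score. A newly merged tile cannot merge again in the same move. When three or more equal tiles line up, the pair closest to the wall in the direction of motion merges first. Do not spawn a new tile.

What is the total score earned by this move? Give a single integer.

Answer: 72

Derivation:
Slide up:
col 0: [4, 8, 32, 32] -> [4, 8, 64, 0]  score +64 (running 64)
col 1: [4, 4, 64, 8] -> [8, 64, 8, 0]  score +8 (running 72)
col 2: [32, 0, 8, 0] -> [32, 8, 0, 0]  score +0 (running 72)
col 3: [0, 64, 8, 4] -> [64, 8, 4, 0]  score +0 (running 72)
Board after move:
 4  8 32 64
 8 64  8  8
64  8  0  4
 0  0  0  0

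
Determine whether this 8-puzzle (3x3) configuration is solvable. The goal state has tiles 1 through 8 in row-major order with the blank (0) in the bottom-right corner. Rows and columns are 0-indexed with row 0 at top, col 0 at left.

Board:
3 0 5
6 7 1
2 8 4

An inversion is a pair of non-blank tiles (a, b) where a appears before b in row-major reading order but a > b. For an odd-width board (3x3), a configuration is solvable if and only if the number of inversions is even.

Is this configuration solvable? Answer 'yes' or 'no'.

Answer: yes

Derivation:
Inversions (pairs i<j in row-major order where tile[i] > tile[j] > 0): 12
12 is even, so the puzzle is solvable.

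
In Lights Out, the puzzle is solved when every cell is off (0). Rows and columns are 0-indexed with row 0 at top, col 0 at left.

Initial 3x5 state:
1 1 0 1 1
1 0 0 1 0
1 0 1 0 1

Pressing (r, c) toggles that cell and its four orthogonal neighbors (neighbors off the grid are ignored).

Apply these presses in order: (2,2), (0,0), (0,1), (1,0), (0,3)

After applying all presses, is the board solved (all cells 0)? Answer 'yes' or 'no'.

Answer: no

Derivation:
After press 1 at (2,2):
1 1 0 1 1
1 0 1 1 0
1 1 0 1 1

After press 2 at (0,0):
0 0 0 1 1
0 0 1 1 0
1 1 0 1 1

After press 3 at (0,1):
1 1 1 1 1
0 1 1 1 0
1 1 0 1 1

After press 4 at (1,0):
0 1 1 1 1
1 0 1 1 0
0 1 0 1 1

After press 5 at (0,3):
0 1 0 0 0
1 0 1 0 0
0 1 0 1 1

Lights still on: 6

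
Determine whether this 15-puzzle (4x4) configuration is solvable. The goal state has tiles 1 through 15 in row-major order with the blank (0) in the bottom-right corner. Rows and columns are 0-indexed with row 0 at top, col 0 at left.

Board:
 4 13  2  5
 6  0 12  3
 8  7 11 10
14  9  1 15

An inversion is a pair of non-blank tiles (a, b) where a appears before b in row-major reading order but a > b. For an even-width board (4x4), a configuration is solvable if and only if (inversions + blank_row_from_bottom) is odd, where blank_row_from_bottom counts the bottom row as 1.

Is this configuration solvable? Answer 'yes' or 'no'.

Answer: yes

Derivation:
Inversions: 38
Blank is in row 1 (0-indexed from top), which is row 3 counting from the bottom (bottom = 1).
38 + 3 = 41, which is odd, so the puzzle is solvable.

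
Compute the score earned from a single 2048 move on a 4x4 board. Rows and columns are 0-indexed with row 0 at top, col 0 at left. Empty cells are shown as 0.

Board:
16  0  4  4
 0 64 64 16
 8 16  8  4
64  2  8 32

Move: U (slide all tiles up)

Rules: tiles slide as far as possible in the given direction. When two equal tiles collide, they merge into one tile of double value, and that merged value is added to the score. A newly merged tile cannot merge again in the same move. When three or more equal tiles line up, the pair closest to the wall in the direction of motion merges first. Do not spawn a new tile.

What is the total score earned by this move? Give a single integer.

Answer: 16

Derivation:
Slide up:
col 0: [16, 0, 8, 64] -> [16, 8, 64, 0]  score +0 (running 0)
col 1: [0, 64, 16, 2] -> [64, 16, 2, 0]  score +0 (running 0)
col 2: [4, 64, 8, 8] -> [4, 64, 16, 0]  score +16 (running 16)
col 3: [4, 16, 4, 32] -> [4, 16, 4, 32]  score +0 (running 16)
Board after move:
16 64  4  4
 8 16 64 16
64  2 16  4
 0  0  0 32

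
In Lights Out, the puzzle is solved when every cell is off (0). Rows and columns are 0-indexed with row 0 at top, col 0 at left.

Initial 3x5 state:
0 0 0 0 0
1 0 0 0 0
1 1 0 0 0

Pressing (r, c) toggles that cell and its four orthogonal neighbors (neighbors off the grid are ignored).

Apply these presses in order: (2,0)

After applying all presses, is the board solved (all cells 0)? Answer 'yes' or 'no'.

After press 1 at (2,0):
0 0 0 0 0
0 0 0 0 0
0 0 0 0 0

Lights still on: 0

Answer: yes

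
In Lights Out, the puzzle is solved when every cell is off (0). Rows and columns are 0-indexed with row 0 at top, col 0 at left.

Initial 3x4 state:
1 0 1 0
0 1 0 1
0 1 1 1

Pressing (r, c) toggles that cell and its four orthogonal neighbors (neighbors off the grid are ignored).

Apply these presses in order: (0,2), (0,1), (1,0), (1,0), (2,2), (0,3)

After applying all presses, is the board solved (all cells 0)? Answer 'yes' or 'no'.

After press 1 at (0,2):
1 1 0 1
0 1 1 1
0 1 1 1

After press 2 at (0,1):
0 0 1 1
0 0 1 1
0 1 1 1

After press 3 at (1,0):
1 0 1 1
1 1 1 1
1 1 1 1

After press 4 at (1,0):
0 0 1 1
0 0 1 1
0 1 1 1

After press 5 at (2,2):
0 0 1 1
0 0 0 1
0 0 0 0

After press 6 at (0,3):
0 0 0 0
0 0 0 0
0 0 0 0

Lights still on: 0

Answer: yes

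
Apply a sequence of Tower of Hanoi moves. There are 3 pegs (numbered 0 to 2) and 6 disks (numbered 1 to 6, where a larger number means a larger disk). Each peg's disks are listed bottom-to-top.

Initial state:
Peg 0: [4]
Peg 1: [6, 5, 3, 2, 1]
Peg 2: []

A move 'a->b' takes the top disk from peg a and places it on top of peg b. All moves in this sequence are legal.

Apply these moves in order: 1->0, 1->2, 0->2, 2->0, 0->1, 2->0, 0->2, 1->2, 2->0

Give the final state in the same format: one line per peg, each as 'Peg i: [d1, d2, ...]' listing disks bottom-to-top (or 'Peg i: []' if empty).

Answer: Peg 0: [4, 1]
Peg 1: [6, 5, 3]
Peg 2: [2]

Derivation:
After move 1 (1->0):
Peg 0: [4, 1]
Peg 1: [6, 5, 3, 2]
Peg 2: []

After move 2 (1->2):
Peg 0: [4, 1]
Peg 1: [6, 5, 3]
Peg 2: [2]

After move 3 (0->2):
Peg 0: [4]
Peg 1: [6, 5, 3]
Peg 2: [2, 1]

After move 4 (2->0):
Peg 0: [4, 1]
Peg 1: [6, 5, 3]
Peg 2: [2]

After move 5 (0->1):
Peg 0: [4]
Peg 1: [6, 5, 3, 1]
Peg 2: [2]

After move 6 (2->0):
Peg 0: [4, 2]
Peg 1: [6, 5, 3, 1]
Peg 2: []

After move 7 (0->2):
Peg 0: [4]
Peg 1: [6, 5, 3, 1]
Peg 2: [2]

After move 8 (1->2):
Peg 0: [4]
Peg 1: [6, 5, 3]
Peg 2: [2, 1]

After move 9 (2->0):
Peg 0: [4, 1]
Peg 1: [6, 5, 3]
Peg 2: [2]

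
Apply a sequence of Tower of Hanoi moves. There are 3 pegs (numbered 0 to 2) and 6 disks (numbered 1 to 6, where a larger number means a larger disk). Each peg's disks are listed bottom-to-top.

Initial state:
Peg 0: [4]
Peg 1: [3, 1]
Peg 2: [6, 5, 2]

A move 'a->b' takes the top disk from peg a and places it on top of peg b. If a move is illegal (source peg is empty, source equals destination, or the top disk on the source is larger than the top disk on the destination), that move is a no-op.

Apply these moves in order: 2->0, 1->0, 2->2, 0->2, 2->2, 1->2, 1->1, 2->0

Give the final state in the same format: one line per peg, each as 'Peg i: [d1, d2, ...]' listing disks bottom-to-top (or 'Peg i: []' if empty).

Answer: Peg 0: [4, 2, 1]
Peg 1: [3]
Peg 2: [6, 5]

Derivation:
After move 1 (2->0):
Peg 0: [4, 2]
Peg 1: [3, 1]
Peg 2: [6, 5]

After move 2 (1->0):
Peg 0: [4, 2, 1]
Peg 1: [3]
Peg 2: [6, 5]

After move 3 (2->2):
Peg 0: [4, 2, 1]
Peg 1: [3]
Peg 2: [6, 5]

After move 4 (0->2):
Peg 0: [4, 2]
Peg 1: [3]
Peg 2: [6, 5, 1]

After move 5 (2->2):
Peg 0: [4, 2]
Peg 1: [3]
Peg 2: [6, 5, 1]

After move 6 (1->2):
Peg 0: [4, 2]
Peg 1: [3]
Peg 2: [6, 5, 1]

After move 7 (1->1):
Peg 0: [4, 2]
Peg 1: [3]
Peg 2: [6, 5, 1]

After move 8 (2->0):
Peg 0: [4, 2, 1]
Peg 1: [3]
Peg 2: [6, 5]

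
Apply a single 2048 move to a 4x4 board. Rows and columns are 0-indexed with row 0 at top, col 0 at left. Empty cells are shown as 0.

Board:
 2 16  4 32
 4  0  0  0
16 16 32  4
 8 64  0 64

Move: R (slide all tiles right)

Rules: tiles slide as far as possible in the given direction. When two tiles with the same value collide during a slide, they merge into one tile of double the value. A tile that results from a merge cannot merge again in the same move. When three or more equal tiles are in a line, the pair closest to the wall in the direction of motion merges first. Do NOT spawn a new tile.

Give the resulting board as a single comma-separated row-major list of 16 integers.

Slide right:
row 0: [2, 16, 4, 32] -> [2, 16, 4, 32]
row 1: [4, 0, 0, 0] -> [0, 0, 0, 4]
row 2: [16, 16, 32, 4] -> [0, 32, 32, 4]
row 3: [8, 64, 0, 64] -> [0, 0, 8, 128]

Answer: 2, 16, 4, 32, 0, 0, 0, 4, 0, 32, 32, 4, 0, 0, 8, 128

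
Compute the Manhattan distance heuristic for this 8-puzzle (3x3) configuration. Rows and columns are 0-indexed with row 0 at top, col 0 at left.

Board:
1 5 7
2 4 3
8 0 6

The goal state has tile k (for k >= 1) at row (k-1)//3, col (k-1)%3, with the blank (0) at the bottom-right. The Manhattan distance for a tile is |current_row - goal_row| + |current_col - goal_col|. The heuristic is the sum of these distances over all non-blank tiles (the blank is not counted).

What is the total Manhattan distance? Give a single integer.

Answer: 11

Derivation:
Tile 1: at (0,0), goal (0,0), distance |0-0|+|0-0| = 0
Tile 5: at (0,1), goal (1,1), distance |0-1|+|1-1| = 1
Tile 7: at (0,2), goal (2,0), distance |0-2|+|2-0| = 4
Tile 2: at (1,0), goal (0,1), distance |1-0|+|0-1| = 2
Tile 4: at (1,1), goal (1,0), distance |1-1|+|1-0| = 1
Tile 3: at (1,2), goal (0,2), distance |1-0|+|2-2| = 1
Tile 8: at (2,0), goal (2,1), distance |2-2|+|0-1| = 1
Tile 6: at (2,2), goal (1,2), distance |2-1|+|2-2| = 1
Sum: 0 + 1 + 4 + 2 + 1 + 1 + 1 + 1 = 11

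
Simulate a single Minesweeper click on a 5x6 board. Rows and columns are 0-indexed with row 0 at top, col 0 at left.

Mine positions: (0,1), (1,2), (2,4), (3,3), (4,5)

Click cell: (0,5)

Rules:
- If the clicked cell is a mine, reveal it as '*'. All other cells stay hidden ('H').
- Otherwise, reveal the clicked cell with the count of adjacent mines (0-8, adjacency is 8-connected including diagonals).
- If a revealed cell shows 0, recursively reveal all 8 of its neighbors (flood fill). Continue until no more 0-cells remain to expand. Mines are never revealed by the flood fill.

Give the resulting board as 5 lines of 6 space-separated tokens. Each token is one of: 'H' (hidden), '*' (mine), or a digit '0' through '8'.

H H H 1 0 0
H H H 2 1 1
H H H H H H
H H H H H H
H H H H H H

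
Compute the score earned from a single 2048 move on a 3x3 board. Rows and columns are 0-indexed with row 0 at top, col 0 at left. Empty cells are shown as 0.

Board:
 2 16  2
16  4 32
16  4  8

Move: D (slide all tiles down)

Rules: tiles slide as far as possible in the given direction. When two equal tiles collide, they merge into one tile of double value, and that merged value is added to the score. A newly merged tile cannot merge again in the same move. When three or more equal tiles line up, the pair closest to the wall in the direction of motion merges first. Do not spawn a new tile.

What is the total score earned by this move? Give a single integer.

Slide down:
col 0: [2, 16, 16] -> [0, 2, 32]  score +32 (running 32)
col 1: [16, 4, 4] -> [0, 16, 8]  score +8 (running 40)
col 2: [2, 32, 8] -> [2, 32, 8]  score +0 (running 40)
Board after move:
 0  0  2
 2 16 32
32  8  8

Answer: 40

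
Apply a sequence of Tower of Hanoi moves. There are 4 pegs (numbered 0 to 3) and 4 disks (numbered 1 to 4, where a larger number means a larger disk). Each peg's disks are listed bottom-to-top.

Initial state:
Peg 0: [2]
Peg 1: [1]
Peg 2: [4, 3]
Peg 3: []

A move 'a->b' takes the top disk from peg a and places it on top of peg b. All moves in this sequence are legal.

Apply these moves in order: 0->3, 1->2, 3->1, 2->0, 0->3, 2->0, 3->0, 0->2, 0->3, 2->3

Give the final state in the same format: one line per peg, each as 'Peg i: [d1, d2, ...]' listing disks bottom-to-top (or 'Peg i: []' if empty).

Answer: Peg 0: []
Peg 1: [2]
Peg 2: [4]
Peg 3: [3, 1]

Derivation:
After move 1 (0->3):
Peg 0: []
Peg 1: [1]
Peg 2: [4, 3]
Peg 3: [2]

After move 2 (1->2):
Peg 0: []
Peg 1: []
Peg 2: [4, 3, 1]
Peg 3: [2]

After move 3 (3->1):
Peg 0: []
Peg 1: [2]
Peg 2: [4, 3, 1]
Peg 3: []

After move 4 (2->0):
Peg 0: [1]
Peg 1: [2]
Peg 2: [4, 3]
Peg 3: []

After move 5 (0->3):
Peg 0: []
Peg 1: [2]
Peg 2: [4, 3]
Peg 3: [1]

After move 6 (2->0):
Peg 0: [3]
Peg 1: [2]
Peg 2: [4]
Peg 3: [1]

After move 7 (3->0):
Peg 0: [3, 1]
Peg 1: [2]
Peg 2: [4]
Peg 3: []

After move 8 (0->2):
Peg 0: [3]
Peg 1: [2]
Peg 2: [4, 1]
Peg 3: []

After move 9 (0->3):
Peg 0: []
Peg 1: [2]
Peg 2: [4, 1]
Peg 3: [3]

After move 10 (2->3):
Peg 0: []
Peg 1: [2]
Peg 2: [4]
Peg 3: [3, 1]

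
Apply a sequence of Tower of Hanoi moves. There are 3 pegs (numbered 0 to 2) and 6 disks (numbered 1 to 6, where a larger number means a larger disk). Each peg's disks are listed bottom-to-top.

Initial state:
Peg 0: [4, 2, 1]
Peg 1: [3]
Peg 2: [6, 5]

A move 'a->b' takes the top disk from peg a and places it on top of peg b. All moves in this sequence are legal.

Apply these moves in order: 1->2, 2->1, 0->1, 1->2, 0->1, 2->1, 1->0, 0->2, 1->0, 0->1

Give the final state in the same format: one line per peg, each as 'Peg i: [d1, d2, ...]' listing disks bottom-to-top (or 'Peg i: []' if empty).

Answer: Peg 0: [4]
Peg 1: [3, 2]
Peg 2: [6, 5, 1]

Derivation:
After move 1 (1->2):
Peg 0: [4, 2, 1]
Peg 1: []
Peg 2: [6, 5, 3]

After move 2 (2->1):
Peg 0: [4, 2, 1]
Peg 1: [3]
Peg 2: [6, 5]

After move 3 (0->1):
Peg 0: [4, 2]
Peg 1: [3, 1]
Peg 2: [6, 5]

After move 4 (1->2):
Peg 0: [4, 2]
Peg 1: [3]
Peg 2: [6, 5, 1]

After move 5 (0->1):
Peg 0: [4]
Peg 1: [3, 2]
Peg 2: [6, 5, 1]

After move 6 (2->1):
Peg 0: [4]
Peg 1: [3, 2, 1]
Peg 2: [6, 5]

After move 7 (1->0):
Peg 0: [4, 1]
Peg 1: [3, 2]
Peg 2: [6, 5]

After move 8 (0->2):
Peg 0: [4]
Peg 1: [3, 2]
Peg 2: [6, 5, 1]

After move 9 (1->0):
Peg 0: [4, 2]
Peg 1: [3]
Peg 2: [6, 5, 1]

After move 10 (0->1):
Peg 0: [4]
Peg 1: [3, 2]
Peg 2: [6, 5, 1]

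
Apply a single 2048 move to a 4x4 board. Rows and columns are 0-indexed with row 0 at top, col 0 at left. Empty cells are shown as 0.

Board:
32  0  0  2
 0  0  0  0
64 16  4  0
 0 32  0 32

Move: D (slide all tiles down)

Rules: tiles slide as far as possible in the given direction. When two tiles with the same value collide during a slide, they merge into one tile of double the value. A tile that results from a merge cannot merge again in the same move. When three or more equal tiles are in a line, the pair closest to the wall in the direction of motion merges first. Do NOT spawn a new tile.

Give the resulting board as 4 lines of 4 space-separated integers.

Slide down:
col 0: [32, 0, 64, 0] -> [0, 0, 32, 64]
col 1: [0, 0, 16, 32] -> [0, 0, 16, 32]
col 2: [0, 0, 4, 0] -> [0, 0, 0, 4]
col 3: [2, 0, 0, 32] -> [0, 0, 2, 32]

Answer:  0  0  0  0
 0  0  0  0
32 16  0  2
64 32  4 32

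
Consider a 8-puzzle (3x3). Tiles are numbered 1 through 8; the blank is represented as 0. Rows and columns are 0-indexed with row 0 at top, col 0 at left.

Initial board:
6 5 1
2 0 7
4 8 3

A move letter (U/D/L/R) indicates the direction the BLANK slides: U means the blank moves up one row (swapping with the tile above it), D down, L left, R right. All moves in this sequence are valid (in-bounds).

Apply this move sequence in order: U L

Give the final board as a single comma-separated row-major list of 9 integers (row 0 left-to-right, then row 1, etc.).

After move 1 (U):
6 0 1
2 5 7
4 8 3

After move 2 (L):
0 6 1
2 5 7
4 8 3

Answer: 0, 6, 1, 2, 5, 7, 4, 8, 3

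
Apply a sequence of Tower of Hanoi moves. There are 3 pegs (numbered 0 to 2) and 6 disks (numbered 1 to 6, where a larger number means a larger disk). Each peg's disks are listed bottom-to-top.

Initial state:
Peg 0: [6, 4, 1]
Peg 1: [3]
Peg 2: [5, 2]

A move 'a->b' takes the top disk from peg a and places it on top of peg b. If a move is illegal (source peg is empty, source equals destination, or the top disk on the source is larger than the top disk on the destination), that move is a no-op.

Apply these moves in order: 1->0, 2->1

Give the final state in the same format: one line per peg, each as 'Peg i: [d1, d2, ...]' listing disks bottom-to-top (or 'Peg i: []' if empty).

After move 1 (1->0):
Peg 0: [6, 4, 1]
Peg 1: [3]
Peg 2: [5, 2]

After move 2 (2->1):
Peg 0: [6, 4, 1]
Peg 1: [3, 2]
Peg 2: [5]

Answer: Peg 0: [6, 4, 1]
Peg 1: [3, 2]
Peg 2: [5]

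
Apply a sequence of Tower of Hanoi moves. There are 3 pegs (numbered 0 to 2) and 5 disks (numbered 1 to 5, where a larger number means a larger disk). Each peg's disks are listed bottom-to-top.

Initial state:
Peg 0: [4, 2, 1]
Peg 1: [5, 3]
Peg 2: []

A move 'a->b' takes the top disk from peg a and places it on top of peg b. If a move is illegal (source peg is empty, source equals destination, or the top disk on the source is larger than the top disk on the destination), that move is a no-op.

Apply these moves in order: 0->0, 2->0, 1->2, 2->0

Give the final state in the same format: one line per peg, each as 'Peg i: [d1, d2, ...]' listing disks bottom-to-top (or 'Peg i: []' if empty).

After move 1 (0->0):
Peg 0: [4, 2, 1]
Peg 1: [5, 3]
Peg 2: []

After move 2 (2->0):
Peg 0: [4, 2, 1]
Peg 1: [5, 3]
Peg 2: []

After move 3 (1->2):
Peg 0: [4, 2, 1]
Peg 1: [5]
Peg 2: [3]

After move 4 (2->0):
Peg 0: [4, 2, 1]
Peg 1: [5]
Peg 2: [3]

Answer: Peg 0: [4, 2, 1]
Peg 1: [5]
Peg 2: [3]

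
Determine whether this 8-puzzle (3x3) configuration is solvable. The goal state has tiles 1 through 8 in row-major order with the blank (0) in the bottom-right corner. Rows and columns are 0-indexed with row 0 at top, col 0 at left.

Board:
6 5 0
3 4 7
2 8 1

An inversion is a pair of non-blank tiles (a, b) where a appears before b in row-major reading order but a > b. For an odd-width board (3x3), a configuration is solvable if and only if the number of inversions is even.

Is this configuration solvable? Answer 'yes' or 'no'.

Inversions (pairs i<j in row-major order where tile[i] > tile[j] > 0): 17
17 is odd, so the puzzle is not solvable.

Answer: no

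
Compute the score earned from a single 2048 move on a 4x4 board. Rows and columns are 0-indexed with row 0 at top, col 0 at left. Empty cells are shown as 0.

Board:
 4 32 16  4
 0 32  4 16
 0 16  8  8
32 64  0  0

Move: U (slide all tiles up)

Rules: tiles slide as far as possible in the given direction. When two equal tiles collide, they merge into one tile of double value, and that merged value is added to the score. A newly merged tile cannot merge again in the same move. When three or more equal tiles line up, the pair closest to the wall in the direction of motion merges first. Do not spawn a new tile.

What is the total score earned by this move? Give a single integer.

Answer: 64

Derivation:
Slide up:
col 0: [4, 0, 0, 32] -> [4, 32, 0, 0]  score +0 (running 0)
col 1: [32, 32, 16, 64] -> [64, 16, 64, 0]  score +64 (running 64)
col 2: [16, 4, 8, 0] -> [16, 4, 8, 0]  score +0 (running 64)
col 3: [4, 16, 8, 0] -> [4, 16, 8, 0]  score +0 (running 64)
Board after move:
 4 64 16  4
32 16  4 16
 0 64  8  8
 0  0  0  0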